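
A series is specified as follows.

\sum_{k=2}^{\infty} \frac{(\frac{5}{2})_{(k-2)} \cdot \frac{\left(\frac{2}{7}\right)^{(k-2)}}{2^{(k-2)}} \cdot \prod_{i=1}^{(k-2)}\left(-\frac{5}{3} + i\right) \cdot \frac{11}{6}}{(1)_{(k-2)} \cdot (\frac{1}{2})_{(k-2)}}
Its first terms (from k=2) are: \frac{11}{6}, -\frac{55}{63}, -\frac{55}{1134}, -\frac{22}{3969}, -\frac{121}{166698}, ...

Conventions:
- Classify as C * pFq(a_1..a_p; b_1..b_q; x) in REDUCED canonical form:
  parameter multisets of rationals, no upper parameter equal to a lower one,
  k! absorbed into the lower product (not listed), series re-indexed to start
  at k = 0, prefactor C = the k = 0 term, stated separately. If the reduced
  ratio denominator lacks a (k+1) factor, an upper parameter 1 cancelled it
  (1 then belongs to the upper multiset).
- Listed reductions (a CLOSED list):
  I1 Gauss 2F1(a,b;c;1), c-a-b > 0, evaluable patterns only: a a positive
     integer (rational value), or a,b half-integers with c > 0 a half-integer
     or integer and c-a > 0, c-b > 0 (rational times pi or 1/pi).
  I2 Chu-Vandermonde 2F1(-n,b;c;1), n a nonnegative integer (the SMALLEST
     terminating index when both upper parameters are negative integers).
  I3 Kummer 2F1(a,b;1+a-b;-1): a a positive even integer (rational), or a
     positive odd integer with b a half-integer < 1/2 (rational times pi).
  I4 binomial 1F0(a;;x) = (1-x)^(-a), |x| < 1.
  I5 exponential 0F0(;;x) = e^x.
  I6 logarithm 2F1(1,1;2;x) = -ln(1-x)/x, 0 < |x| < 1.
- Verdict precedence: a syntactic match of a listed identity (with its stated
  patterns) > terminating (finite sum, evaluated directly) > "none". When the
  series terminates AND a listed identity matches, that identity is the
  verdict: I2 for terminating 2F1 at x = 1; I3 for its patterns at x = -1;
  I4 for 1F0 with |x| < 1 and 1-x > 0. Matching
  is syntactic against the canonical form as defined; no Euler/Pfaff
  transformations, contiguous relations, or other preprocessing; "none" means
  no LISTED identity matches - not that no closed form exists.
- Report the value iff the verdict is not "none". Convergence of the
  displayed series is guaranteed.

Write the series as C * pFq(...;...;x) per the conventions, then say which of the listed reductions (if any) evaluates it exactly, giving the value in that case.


x = \frac{1}{7} here; the reduced form reads 2F1, upper {-\frac{2}{3}, \frac{5}{2}}, lower {\frac{1}{2}}, C = \frac{11}{6}. Verdict: none - at argument \frac{1}{7} the multisets {-\frac{2}{3}, \frac{5}{2}} ; {\frac{1}{2}} match no listed identity.

Structural cue: t_0 being \frac{11}{6}, (1)_k (prefactor 11/6) is k! itself.
Consecutive-term ratio: r(k) = \frac{1}{7} * (k-\frac{2}{3}) (k+\frac{5}{2}) / [(k+\frac{1}{2}) (k+1)] ; factor over Q: parameters, x = \frac{1}{7}, and C = \frac{11}{6}.


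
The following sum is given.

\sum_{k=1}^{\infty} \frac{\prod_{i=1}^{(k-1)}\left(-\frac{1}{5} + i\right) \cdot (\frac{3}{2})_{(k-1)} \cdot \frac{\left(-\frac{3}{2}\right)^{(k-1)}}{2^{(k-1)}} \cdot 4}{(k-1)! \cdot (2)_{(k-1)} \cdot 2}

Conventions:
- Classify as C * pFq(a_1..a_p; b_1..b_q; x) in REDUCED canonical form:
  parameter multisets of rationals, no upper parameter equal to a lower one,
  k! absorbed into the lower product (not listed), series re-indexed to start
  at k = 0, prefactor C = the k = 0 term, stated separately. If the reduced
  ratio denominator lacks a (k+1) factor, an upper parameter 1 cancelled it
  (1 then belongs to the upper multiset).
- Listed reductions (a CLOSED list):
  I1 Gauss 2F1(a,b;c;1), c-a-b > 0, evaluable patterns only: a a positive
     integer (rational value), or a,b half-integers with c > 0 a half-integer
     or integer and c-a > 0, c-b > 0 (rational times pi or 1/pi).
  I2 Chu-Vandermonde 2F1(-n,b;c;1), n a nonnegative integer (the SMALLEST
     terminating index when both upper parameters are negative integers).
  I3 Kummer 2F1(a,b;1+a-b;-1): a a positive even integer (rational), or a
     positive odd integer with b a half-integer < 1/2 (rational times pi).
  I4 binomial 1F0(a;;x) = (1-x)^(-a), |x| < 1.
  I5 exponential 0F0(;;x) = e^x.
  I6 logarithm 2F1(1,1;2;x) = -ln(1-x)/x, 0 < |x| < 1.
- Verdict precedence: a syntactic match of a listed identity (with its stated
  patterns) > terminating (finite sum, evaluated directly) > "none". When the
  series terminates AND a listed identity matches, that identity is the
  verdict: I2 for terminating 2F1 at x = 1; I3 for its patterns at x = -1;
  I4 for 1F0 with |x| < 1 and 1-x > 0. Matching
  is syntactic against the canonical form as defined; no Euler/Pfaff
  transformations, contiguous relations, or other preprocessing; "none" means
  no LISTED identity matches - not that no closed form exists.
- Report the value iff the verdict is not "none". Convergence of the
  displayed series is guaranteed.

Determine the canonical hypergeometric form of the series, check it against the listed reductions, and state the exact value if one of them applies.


This is 2 * 2F1(\frac{4}{5}, \frac{3}{2}; 2; -\frac{3}{4}) in reduced canonical form. Verdict: no listed reduction: x = -\frac{3}{4} and upper {\frac{4}{5}, \frac{3}{2}} fail every I1-I6 pattern.

Key step: x = -\frac{3}{4} and the running product (C = 2, x = -3/4) telescopes to a rising factorial.
Consecutive-term ratio: r(k) = -\frac{3}{4} * (k+\frac{4}{5}) (k+\frac{3}{2}) / [(k+2) (k+1)] - poly over poly, x = -\frac{3}{4} from leading terms; C = 2 at k = 0.


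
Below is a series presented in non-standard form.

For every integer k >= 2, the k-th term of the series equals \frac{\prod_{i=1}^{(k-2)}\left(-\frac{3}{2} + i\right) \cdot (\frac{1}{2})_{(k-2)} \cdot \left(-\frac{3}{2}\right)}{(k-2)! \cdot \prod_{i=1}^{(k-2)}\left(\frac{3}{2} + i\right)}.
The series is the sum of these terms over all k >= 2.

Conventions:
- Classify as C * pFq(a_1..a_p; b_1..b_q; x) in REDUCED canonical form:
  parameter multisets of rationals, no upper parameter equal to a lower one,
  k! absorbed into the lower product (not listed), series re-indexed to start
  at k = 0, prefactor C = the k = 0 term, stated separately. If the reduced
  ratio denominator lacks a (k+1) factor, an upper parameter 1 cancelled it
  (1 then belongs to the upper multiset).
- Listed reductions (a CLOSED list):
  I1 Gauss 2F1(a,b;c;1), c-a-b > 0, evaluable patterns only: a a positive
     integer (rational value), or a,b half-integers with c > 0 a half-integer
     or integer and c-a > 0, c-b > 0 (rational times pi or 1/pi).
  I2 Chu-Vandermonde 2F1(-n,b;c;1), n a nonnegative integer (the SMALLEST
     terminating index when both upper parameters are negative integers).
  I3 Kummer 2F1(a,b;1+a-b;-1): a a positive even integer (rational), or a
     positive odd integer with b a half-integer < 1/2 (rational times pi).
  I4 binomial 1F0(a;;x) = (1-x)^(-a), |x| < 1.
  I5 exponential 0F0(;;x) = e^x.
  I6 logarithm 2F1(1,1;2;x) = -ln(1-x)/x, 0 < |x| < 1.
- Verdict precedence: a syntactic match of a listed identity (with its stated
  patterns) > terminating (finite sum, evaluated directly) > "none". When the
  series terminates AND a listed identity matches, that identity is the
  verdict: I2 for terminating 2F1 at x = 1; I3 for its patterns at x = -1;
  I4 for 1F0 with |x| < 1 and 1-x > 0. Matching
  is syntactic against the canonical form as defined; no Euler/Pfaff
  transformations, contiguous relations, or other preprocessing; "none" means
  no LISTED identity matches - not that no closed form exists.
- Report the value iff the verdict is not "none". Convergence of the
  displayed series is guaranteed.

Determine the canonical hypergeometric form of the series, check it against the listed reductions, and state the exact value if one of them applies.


Structural cue: with t_0 = -\frac{3}{2}, the running product (prefactor -3/2) telescopes to a rising factorial.
Ratio: r(k) = 1 * (k-\frac{1}{2}) (k+\frac{1}{2}) / [(k+\frac{5}{2}) (k+1)] - rational; roots negated = parameters, x = 1, C = -\frac{3}{2}.

x = 1 here; the reduced form reads 2F1, upper {-\frac{1}{2}, \frac{1}{2}}, lower {\frac{5}{2}}, C = -\frac{3}{2}. Verdict: the half-integer Gauss pattern (I1) applies (x = 1; upper {-\frac{1}{2}, \frac{1}{2}} half-integers, c = \frac{5}{2} in the evaluable pattern). Value: \left(-\frac{27}{64}\right) \cdot \pi.


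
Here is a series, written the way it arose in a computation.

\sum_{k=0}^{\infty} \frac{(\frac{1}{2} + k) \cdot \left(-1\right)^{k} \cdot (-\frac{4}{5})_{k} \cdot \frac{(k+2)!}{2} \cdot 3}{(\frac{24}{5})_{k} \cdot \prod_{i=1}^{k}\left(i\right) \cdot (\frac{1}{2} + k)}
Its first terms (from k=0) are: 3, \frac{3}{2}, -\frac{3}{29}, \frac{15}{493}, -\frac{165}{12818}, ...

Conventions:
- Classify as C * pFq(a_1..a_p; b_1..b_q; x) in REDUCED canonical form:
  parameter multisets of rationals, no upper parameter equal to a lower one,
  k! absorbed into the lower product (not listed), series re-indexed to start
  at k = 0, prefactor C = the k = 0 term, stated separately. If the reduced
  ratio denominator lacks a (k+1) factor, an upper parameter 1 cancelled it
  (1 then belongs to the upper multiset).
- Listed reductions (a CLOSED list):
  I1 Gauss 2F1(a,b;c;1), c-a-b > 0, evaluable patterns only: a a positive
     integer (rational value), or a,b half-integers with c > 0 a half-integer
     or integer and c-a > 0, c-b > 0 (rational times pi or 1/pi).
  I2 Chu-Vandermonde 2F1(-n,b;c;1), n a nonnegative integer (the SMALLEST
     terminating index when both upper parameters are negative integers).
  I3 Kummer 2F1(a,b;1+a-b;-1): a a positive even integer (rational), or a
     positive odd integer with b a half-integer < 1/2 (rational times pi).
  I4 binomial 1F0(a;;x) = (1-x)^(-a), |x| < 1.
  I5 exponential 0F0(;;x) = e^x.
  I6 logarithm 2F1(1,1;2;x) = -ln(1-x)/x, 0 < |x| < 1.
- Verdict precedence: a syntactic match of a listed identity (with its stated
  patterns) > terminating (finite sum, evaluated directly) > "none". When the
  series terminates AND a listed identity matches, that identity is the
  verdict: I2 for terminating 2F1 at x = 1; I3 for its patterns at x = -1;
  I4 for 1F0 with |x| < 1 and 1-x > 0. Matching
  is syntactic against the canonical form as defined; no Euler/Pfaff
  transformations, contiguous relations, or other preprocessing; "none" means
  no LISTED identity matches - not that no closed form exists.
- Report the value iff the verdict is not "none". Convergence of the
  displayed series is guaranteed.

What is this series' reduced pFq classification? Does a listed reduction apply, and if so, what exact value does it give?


With C = 3: the canonical form is 2F1(-\frac{4}{5}, 3; \frac{24}{5}; -1). Verdict: none. A 2F1 with upper {-\frac{4}{5}, 3} fits none of I1-I6 at x = -1; the sum runs forever.

Structural cue: t_0 being 3, k + 1/2 divides numerator and denominator alike; C = 3 after cancelling.
Adjacent-term ratio: r(k) = -1 * (k-\frac{4}{5}) (k+3) / [(k+\frac{24}{5}) (k+1)] ; factor over Q: parameters, x = -1, and C = 3.


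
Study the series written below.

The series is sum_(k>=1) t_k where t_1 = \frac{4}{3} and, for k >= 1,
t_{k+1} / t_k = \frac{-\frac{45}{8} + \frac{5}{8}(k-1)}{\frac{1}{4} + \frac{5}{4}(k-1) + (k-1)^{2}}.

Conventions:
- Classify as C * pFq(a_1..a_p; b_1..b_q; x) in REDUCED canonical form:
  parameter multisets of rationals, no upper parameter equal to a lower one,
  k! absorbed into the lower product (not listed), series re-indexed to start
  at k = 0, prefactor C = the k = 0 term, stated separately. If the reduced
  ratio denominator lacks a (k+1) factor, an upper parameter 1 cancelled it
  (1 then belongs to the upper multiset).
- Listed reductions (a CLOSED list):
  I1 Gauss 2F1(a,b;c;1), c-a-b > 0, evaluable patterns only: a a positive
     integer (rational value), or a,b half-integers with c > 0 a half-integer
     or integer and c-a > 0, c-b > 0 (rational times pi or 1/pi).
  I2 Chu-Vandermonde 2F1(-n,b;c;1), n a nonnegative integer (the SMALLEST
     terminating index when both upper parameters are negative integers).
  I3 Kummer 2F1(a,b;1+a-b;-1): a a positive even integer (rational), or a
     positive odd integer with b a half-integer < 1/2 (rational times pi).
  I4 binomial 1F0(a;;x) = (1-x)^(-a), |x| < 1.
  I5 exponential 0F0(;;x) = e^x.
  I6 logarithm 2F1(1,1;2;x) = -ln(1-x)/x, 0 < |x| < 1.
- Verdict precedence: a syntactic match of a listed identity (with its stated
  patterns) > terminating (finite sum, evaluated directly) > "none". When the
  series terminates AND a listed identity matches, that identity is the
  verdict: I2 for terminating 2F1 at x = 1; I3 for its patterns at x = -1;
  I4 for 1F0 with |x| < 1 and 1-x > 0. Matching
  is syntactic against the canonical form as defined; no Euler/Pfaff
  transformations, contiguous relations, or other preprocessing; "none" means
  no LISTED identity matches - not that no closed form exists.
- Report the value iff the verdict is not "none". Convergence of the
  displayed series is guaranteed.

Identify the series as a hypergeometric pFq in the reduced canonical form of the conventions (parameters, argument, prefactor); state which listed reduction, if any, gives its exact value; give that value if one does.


Classification (C = \frac{4}{3}): 1F1 with upper {-9}, lower {\frac{1}{4}}, argument x = \frac{5}{8}. Verdict: terminating at k = 9: the factor (-9)_k kills every later term; summing the 10 survivors is exact. Its exact value is \frac{32819483681}{15349606272}.

The tell: with t_0 = \frac{4}{3}, factor the ratio over Q (C = 4/3): negated roots = parameters.
Consecutive-term ratio: r(k) = \frac{5}{8} * (k-9) / [(k+\frac{1}{4}) (k+1)] - poly over poly, x = \frac{5}{8} from leading terms; C = \frac{4}{3} at k = 0.


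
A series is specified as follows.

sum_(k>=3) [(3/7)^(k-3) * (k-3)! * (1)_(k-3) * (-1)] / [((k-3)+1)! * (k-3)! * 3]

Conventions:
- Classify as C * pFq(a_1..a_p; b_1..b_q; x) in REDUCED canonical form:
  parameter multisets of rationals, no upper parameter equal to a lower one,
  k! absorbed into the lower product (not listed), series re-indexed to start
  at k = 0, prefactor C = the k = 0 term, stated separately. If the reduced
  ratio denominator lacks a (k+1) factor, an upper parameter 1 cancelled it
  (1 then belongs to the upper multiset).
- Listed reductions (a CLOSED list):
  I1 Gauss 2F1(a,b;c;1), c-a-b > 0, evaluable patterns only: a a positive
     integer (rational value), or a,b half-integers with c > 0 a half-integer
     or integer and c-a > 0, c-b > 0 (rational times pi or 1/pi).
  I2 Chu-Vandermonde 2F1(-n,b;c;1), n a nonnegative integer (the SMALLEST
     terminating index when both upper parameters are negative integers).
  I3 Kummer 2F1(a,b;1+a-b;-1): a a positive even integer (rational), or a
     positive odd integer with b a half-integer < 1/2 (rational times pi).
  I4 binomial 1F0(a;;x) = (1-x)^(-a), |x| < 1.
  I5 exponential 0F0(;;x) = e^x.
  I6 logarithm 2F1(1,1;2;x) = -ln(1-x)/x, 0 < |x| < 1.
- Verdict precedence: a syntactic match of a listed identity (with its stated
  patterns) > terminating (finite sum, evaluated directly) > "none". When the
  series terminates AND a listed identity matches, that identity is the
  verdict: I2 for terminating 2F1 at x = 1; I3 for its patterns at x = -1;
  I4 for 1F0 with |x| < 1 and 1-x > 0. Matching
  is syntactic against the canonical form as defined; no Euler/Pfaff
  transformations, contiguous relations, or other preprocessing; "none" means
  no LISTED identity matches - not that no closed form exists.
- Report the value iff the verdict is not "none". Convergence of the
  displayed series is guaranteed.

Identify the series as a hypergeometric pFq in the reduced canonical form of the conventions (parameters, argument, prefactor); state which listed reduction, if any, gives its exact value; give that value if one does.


Canonical form: C = -1/3 times 2F1 with upper {1, 1}, lower {2}, x = 3/7. Verdict: the I6 logarithm reduction matches (the logarithm: parameters (1,1;2), x = 3/7). Its exact value is (7/9) * ln(4/7).

Key step: x = (3/7) and the denominator's factorial ratio (C = -1/3) is a lower Pochhammer.
Adjacent-term ratio: r(k) = (3/7) * (k+1) (k+1) / [(k+2) (k+1)] ; factor over Q: parameters, x = (3/7), and C = -1/3.


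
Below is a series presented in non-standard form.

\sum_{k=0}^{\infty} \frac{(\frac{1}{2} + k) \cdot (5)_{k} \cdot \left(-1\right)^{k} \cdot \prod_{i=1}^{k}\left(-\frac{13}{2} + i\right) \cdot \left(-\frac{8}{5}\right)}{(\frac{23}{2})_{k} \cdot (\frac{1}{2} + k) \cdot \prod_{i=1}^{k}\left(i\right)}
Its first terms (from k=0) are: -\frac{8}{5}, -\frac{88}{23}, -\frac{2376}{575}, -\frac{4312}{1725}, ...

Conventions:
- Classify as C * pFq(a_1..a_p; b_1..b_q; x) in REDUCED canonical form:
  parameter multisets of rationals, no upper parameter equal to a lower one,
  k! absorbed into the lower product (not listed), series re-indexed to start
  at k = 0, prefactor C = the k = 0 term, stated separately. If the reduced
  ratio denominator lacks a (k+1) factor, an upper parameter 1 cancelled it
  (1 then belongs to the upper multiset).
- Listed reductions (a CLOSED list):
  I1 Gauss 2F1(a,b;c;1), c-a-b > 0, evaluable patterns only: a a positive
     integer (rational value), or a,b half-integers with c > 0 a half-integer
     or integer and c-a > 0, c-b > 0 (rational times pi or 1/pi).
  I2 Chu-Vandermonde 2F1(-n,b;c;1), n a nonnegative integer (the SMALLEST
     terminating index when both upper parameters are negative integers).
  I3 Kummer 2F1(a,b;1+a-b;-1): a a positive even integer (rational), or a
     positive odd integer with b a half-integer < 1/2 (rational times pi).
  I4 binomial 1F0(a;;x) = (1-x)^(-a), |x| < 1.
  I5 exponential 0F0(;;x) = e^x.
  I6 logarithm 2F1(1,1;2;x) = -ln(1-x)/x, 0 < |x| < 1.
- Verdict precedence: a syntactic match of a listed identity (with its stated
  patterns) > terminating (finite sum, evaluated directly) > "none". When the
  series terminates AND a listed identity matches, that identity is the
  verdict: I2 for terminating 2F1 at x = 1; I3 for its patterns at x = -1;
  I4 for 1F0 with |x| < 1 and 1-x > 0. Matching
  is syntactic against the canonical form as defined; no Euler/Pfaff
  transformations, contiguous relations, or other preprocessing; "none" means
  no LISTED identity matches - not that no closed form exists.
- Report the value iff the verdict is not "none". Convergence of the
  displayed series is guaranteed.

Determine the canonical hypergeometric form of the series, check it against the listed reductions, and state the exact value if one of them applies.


Classification (C = -\frac{8}{5}): 2F1 with upper {-\frac{11}{2}, 5}, lower {\frac{23}{2}}, argument x = -1. Verdict (x = -1): Kummer (I3) applies (x = -1; c = \frac{23}{2} equals 1+a-b for upper {-\frac{11}{2}, 5}: listed pattern). Exact value: \left(-\frac{8729721}{2097152}\right) \cdot \pi.

Key observation: x = -1 and striking the common factor k + 1/2 reduces the term (C = -8/5, x = -1).
Consecutive-term ratio: r(k) = -1 * (k-\frac{11}{2}) (k+5) / [(k+\frac{23}{2}) (k+1)] - rational in k. x = -1; t_0 = -\frac{8}{5}; negate the roots.


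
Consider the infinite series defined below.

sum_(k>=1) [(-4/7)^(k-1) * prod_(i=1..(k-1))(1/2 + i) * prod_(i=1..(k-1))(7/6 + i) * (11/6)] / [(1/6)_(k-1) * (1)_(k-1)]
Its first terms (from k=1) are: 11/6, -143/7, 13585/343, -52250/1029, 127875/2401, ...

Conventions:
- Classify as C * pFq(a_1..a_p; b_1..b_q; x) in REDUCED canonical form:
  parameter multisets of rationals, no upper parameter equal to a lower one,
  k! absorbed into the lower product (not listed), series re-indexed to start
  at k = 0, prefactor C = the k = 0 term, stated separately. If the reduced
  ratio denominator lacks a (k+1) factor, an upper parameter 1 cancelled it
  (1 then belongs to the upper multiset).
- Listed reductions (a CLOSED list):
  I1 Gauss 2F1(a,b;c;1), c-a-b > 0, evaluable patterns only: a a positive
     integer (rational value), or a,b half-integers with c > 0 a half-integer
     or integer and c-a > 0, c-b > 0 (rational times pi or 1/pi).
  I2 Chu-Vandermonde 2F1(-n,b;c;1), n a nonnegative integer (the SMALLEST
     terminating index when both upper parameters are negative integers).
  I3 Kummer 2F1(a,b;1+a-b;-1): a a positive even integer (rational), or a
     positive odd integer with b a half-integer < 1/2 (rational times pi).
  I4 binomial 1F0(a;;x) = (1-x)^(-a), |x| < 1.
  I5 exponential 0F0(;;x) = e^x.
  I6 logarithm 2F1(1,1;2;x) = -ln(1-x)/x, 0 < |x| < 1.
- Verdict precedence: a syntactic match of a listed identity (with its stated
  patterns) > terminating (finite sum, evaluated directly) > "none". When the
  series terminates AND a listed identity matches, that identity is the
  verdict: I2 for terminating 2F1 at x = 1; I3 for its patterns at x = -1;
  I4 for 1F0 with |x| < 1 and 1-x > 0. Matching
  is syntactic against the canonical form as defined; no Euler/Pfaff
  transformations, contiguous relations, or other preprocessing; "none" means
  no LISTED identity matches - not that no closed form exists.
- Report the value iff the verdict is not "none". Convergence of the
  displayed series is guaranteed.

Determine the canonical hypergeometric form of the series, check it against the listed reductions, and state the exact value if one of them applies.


Canonical form: C = 11/6 times 2F1 with upper {3/2, 13/6}, lower {1/6}, x = -4/7. Verdict: none. A 2F1 with upper {3/2, 13/6} fits none of I1-I6 at x = -4/7; the sum runs forever.

The tell: x = (-4/7) and the running product (C = 11/6, x = -4/7) telescopes to a rising factorial.
Adjacent-term ratio: r(k) = (-4/7) * (k+3/2) (k+13/6) / [(k+1/6) (k+1)] - poly over poly, x = (-4/7) from leading terms; C = 11/6 at k = 0.


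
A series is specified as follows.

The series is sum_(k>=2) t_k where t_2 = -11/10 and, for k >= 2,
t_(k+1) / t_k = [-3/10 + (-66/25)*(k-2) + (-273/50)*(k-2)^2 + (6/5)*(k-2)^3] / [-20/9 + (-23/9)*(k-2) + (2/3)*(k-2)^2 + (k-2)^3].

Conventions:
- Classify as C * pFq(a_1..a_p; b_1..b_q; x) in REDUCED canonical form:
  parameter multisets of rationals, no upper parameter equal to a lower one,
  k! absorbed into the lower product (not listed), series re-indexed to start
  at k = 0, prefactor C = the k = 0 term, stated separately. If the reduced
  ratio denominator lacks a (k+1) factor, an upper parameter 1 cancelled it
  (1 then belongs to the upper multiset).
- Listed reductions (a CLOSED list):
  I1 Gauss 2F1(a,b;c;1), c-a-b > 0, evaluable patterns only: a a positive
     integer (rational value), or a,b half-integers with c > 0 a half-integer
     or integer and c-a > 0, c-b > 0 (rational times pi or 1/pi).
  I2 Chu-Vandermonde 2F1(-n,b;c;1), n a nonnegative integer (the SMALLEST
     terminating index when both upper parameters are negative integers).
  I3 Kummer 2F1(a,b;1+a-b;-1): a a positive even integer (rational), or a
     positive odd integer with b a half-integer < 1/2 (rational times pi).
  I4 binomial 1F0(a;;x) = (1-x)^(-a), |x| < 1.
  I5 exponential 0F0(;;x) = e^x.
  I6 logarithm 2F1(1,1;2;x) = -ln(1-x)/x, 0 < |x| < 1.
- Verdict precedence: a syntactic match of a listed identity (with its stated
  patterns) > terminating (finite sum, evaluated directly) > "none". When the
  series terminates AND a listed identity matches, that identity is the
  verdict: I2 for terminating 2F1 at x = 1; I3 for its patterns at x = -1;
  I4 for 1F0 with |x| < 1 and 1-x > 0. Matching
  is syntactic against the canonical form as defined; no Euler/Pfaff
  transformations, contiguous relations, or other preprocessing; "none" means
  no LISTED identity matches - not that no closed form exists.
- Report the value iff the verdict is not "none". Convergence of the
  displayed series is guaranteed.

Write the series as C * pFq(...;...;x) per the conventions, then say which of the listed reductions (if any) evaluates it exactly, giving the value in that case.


Classification (C = -11/10): 3F2 with upper {-5, 1/5, 1/4}, lower {-5/3, 4/3}, argument x = 6/5. Verdict: terminating. With -5 upstairs the series is a 6-term polynomial sum; evaluated term by term. Exact value: -3696263050381/3500000000000.

First insight: t_0 being -11/10, the expanded ratio factors over Q; C = -11/10, roots give parameters.
Consecutive-term ratio: r(k) = (6/5) * (k-5) (k+1/5) (k+1/4) / [(k-5/3) (k+4/3) (k+1)] - poly over poly, x = (6/5) from leading terms; C = -11/10 at k = 0.


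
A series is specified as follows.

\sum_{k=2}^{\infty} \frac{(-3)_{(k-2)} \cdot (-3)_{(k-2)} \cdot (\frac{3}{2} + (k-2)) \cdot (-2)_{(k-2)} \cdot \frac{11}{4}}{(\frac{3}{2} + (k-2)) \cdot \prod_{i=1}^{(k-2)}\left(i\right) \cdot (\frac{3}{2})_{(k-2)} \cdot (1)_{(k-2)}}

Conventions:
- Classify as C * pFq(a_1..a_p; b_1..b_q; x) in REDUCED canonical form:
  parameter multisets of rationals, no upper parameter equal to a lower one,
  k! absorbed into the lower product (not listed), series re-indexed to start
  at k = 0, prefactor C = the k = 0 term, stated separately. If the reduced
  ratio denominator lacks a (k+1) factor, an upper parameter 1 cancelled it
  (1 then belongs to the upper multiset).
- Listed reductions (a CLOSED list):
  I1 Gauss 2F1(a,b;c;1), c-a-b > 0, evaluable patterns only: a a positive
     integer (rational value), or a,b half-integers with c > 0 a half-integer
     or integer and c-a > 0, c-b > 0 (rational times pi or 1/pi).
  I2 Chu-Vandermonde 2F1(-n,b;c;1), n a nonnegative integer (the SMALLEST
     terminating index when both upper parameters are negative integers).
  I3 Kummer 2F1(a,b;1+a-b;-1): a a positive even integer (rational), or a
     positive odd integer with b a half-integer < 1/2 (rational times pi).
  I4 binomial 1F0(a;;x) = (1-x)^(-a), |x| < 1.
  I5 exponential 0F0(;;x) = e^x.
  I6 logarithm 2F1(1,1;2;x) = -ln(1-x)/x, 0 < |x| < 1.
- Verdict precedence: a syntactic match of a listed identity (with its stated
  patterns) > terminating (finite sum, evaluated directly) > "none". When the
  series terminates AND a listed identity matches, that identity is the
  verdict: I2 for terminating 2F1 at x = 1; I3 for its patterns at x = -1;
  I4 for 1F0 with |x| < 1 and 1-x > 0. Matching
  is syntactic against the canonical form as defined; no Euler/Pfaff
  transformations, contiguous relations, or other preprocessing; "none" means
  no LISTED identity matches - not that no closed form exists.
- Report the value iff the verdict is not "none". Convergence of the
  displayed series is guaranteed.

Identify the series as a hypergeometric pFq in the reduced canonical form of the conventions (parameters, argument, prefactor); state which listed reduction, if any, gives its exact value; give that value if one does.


Canonical form: C = \frac{11}{4} times 3F2 with upper {-3, -3, -2}, lower {1, \frac{3}{2}}, x = 1. Verdict: terminating - upper -2 stops the sum at k = 2; the 3 terms are added exactly. Its exact value is -\frac{341}{20}.

Key observation: with t_0 = \frac{11}{4}, the lower running product (prefactor 11/4) is a rising factorial.
Consecutive-term ratio: r(k) = 1 * (k-3) (k-3) (k-2) / [(k+1) (k+\frac{3}{2}) (k+1)] - poly over poly, x = 1 from leading terms; C = \frac{11}{4} at k = 0.


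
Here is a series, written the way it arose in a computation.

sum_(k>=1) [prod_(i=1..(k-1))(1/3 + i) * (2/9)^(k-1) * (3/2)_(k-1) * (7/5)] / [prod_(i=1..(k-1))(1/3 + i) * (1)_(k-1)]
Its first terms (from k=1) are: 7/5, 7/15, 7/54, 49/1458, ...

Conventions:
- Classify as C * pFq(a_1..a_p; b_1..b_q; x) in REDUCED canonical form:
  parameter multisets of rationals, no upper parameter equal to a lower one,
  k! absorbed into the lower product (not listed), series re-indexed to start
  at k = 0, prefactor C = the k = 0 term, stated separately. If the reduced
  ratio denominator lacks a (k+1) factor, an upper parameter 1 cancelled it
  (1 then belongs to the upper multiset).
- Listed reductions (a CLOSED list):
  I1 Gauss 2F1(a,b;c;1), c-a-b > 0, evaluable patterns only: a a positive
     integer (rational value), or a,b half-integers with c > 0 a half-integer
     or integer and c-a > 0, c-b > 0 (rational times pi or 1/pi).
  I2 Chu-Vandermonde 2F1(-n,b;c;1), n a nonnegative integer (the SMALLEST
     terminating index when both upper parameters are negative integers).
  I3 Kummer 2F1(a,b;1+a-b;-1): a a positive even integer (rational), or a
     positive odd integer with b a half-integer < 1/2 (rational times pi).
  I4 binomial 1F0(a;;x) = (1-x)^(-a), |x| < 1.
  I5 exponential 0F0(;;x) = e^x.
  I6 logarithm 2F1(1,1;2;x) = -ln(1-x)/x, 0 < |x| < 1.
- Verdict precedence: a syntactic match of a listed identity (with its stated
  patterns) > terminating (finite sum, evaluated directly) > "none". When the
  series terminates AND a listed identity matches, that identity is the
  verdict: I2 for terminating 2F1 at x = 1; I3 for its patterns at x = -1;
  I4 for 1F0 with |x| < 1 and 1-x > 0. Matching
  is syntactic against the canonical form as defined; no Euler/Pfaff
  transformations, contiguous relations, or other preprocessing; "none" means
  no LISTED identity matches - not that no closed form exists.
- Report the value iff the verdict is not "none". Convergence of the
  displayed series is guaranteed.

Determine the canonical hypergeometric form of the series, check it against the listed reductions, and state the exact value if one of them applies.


Key observation: from the first term 7/5: the parameter 4/3 appears in both the upper and lower lists and cancels.
Consecutive-term ratio: r(k) = (2/9) * (k+3/2) / [(k+1)] ; factor over Q: parameters, x = (2/9), and C = 7/5.

Classification (C = 7/5): 1F0 with upper {3/2}, lower {-}, argument x = 2/9. Verdict: binomial (I4) matches (the 1F0 binomial series: exponent -3/2, x = 2/9). Hence: (7/5) * (7/9)^(-3/2).


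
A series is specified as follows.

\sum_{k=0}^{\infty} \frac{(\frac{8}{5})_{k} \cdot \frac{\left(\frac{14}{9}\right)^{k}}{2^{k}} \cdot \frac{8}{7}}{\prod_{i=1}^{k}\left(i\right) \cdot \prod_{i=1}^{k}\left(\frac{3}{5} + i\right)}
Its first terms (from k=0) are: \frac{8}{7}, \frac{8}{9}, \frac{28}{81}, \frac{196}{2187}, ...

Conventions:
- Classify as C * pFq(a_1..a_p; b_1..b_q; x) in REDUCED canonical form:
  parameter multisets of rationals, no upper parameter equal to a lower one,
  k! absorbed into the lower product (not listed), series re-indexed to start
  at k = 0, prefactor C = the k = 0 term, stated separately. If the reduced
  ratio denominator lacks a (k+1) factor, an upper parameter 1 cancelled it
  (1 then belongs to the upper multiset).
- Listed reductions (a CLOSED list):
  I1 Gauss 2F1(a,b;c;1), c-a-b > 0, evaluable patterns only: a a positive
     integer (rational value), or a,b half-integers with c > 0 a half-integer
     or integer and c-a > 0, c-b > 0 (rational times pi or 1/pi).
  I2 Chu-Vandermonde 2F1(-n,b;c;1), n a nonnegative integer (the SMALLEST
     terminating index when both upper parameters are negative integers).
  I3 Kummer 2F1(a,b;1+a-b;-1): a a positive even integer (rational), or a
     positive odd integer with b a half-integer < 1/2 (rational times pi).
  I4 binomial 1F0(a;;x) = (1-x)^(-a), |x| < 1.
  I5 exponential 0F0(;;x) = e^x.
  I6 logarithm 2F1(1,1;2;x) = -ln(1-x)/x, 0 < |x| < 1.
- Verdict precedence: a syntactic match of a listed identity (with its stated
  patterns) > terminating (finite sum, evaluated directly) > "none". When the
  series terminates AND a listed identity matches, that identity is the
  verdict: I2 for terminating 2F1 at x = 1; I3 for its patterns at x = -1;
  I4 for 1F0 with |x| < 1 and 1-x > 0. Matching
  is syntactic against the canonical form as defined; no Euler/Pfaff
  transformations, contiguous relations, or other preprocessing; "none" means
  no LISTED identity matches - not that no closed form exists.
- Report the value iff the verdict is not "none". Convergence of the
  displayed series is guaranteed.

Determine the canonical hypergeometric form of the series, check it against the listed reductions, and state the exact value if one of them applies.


Prefactor \frac{8}{7}, argument \frac{7}{9}: 0F0 with upper {-} over lower {-}. Verdict at x = \frac{7}{9}: exponential (I5) matches (the 0F0 exponential series at x = \frac{7}{9}). Value: \frac{8}{7} \cdot e^{\frac{7}{9}}.

First insight: from the first term \frac{8}{7}: the parameter 8/5 appears in both the upper and lower lists and cancels.
Step ratio: r(k) = \frac{7}{9} * 1 / [(k+1)] - rational; roots negated = parameters, x = \frac{7}{9}, C = \frac{8}{7}.


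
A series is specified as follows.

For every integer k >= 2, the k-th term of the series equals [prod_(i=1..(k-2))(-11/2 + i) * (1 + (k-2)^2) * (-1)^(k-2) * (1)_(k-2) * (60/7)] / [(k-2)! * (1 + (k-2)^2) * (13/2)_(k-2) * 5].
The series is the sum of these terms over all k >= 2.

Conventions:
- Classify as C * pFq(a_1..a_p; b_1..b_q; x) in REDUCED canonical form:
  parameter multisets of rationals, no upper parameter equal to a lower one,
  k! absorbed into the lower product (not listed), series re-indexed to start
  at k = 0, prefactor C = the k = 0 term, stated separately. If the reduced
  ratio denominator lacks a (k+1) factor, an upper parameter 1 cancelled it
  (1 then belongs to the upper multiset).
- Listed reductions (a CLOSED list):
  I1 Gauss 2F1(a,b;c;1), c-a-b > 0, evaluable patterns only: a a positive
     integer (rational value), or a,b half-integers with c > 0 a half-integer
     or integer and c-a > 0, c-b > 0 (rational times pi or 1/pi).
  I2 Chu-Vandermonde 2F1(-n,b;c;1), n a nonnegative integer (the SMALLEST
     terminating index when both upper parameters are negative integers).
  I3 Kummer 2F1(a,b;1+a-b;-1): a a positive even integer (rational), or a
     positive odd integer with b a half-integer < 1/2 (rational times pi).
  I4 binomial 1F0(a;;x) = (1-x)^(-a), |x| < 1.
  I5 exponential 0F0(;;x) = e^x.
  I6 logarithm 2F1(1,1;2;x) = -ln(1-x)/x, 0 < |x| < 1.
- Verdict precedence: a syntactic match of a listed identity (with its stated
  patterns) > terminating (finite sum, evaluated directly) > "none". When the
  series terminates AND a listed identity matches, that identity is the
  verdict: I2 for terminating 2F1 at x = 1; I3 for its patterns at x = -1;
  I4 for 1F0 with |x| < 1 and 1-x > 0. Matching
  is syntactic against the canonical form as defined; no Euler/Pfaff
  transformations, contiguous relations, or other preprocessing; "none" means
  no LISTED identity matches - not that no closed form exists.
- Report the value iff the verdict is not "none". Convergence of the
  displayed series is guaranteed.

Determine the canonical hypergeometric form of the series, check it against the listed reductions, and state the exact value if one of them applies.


With C = 12/7: the canonical form is 2F1(-9/2, 1; 13/2; -1). Verdict (x = -1): Kummer's theorem (I3) applies (x = -1; c = 13/2 equals 1+a-b for upper {-9/2, 1}: listed pattern). Hence: (297/256) * pi.

First insight: x = (-1) and the running product (C = 12/7) telescopes to a rising factorial.
Ratio: r(k) = (-1) * (k-9/2) (k+1) / [(k+13/2) (k+1)] - rational in k. x = (-1); t_0 = 12/7; negate the roots.


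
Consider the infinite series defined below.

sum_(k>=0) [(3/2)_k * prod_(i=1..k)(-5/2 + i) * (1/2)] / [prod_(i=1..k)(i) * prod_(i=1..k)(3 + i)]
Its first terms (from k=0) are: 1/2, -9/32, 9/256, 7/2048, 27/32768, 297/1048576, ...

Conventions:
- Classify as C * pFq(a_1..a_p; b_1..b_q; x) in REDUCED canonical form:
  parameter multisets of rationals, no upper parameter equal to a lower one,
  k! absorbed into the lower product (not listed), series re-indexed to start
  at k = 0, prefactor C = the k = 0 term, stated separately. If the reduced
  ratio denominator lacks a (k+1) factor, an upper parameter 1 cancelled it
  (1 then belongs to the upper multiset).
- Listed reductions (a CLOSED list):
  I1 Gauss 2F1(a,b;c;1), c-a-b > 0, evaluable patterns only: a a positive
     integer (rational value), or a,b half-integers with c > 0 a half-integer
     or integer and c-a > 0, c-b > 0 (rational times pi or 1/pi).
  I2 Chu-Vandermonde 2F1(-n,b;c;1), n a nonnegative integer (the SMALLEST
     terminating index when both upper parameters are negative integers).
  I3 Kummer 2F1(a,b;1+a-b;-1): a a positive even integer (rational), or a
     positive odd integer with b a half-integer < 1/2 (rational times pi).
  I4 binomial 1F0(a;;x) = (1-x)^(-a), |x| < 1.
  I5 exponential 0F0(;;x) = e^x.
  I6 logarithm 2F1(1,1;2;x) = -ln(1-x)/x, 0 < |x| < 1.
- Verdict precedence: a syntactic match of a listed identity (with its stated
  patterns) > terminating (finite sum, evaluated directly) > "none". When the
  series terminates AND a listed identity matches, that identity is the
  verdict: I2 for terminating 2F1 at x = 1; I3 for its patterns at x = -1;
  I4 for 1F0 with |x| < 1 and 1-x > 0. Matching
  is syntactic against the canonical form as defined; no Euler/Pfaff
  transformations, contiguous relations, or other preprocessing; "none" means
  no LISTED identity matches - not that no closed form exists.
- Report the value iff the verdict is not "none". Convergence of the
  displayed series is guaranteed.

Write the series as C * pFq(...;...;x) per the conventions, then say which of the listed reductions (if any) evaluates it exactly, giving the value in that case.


This is 1/2 * 2F1(-3/2, 3/2; 4; 1) in reduced canonical form. Verdict: Gauss's theorem I1 (half-integer case) fires (x = 1; upper {-3/2, 3/2} half-integers, c = 4 in the evaluable pattern). Its exact value is (256/315) / pi.

Key step: t_0 = 1/2 here, and the lower running product (prefactor 1/2) is a rising factorial.
Term ratio: r(k) = 1 * (k-3/2) (k+3/2) / [(k+4) (k+1)] - rational in k, leading ratio 1; with t_0 = 1/2, classification follows.


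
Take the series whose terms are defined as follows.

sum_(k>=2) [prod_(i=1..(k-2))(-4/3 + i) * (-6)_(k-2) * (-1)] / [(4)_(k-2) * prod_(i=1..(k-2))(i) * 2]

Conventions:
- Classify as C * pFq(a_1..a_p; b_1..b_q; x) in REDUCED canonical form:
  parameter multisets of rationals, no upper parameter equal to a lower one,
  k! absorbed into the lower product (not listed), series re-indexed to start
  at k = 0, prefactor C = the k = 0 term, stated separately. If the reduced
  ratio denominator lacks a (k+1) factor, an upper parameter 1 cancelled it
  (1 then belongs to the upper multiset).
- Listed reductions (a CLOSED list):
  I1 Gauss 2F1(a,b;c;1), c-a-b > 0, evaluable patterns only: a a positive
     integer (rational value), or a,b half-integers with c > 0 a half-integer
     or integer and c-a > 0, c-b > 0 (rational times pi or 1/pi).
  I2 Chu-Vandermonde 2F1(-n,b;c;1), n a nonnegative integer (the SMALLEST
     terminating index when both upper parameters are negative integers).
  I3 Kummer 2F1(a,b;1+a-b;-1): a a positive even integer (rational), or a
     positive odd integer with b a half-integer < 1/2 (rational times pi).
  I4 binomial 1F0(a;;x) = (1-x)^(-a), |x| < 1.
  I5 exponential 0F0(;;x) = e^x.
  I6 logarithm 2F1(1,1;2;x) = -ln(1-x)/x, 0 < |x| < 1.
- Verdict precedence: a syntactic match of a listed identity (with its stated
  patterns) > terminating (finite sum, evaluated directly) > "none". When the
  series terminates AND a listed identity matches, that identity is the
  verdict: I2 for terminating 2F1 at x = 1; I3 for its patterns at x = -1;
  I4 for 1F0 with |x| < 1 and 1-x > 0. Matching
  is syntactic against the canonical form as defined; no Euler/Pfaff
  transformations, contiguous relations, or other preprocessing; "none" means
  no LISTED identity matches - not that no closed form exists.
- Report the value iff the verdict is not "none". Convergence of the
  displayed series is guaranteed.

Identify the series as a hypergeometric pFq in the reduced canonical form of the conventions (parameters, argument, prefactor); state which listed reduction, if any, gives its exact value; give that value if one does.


Reduced: x = 1, 2F1, upper = {-6, -1/3}, lower = {4}, C = -1/2. Verdict: the Chu-Vandermonde identity I2 applies (terminating 2F1 at x = 1 with n = 6, b = -1/3, c = 4). Value: -13585/19683.

Key step: from the first term -1/2: the running product (C = -1/2) telescopes to a rising factorial.
Step ratio: r(k) = 1 * (k-6) (k-1/3) / [(k+4) (k+1)] - rational in k, leading ratio 1; with t_0 = -1/2, classification follows.


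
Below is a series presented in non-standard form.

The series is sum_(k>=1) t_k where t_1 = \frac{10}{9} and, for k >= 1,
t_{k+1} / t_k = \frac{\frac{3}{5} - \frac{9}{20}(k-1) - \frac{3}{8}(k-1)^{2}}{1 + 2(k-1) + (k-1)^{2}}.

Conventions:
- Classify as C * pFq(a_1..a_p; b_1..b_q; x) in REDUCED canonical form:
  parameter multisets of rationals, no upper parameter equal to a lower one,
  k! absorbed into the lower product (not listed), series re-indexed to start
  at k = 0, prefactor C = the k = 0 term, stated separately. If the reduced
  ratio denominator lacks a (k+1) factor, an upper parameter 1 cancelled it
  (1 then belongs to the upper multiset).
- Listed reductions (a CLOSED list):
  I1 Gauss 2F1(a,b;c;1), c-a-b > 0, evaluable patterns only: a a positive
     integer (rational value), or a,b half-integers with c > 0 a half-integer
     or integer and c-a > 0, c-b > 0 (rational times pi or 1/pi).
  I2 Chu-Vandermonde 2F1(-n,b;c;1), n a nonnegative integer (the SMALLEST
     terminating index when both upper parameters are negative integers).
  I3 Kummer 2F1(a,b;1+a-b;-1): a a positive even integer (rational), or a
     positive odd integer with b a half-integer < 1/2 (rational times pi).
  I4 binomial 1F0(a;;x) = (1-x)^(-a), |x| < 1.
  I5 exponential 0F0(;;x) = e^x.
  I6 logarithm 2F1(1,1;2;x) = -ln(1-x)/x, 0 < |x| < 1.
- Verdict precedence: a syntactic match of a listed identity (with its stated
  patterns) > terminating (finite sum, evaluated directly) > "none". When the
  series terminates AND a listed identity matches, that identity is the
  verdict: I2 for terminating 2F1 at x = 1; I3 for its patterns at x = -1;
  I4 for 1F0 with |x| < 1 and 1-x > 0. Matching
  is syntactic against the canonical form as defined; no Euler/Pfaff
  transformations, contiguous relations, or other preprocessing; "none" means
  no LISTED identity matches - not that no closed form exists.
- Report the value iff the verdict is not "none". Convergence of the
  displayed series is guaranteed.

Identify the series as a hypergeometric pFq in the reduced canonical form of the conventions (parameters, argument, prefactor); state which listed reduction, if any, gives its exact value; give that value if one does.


With C = \frac{10}{9}: the canonical form is 2F1(-\frac{4}{5}, 2; 1; -\frac{3}{8}). Verdict: none. No listed pattern accepts 2F1(-\frac{4}{5}, 2; 1; -\frac{3}{8}).

Structural cue: from the first term \frac{10}{9}: roots of the ratio polynomials (C = 10/9, x = -3/8) are the negated parameters.
Ratio: r(k) = -\frac{3}{8} * (k-\frac{4}{5}) (k+2) / [(k+1) (k+1)] - rational; roots negated = parameters, x = -\frac{3}{8}, C = \frac{10}{9}.
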